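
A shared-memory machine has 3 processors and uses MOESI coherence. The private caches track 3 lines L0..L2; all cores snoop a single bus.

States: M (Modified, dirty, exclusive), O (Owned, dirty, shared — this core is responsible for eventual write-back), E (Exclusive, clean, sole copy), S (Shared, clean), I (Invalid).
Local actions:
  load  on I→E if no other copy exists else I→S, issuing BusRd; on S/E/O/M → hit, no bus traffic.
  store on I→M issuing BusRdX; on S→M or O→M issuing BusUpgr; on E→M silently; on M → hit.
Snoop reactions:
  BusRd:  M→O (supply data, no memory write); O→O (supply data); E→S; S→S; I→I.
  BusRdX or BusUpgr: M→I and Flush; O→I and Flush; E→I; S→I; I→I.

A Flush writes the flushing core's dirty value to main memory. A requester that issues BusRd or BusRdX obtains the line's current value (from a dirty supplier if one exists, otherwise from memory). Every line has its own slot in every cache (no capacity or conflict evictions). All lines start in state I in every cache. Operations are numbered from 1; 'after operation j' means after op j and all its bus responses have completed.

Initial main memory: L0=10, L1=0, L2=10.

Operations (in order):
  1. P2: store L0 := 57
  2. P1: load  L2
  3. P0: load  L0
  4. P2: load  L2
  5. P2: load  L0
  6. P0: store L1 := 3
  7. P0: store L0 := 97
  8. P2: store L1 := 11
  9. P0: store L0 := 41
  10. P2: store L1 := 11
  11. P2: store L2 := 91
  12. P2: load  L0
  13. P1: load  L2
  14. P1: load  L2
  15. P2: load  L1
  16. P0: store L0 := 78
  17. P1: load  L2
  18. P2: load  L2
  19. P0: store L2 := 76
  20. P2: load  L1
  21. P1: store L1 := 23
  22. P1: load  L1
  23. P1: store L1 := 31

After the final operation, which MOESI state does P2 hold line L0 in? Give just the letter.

state = I

  op1 P2: store L0 := 57 → I/I/M on L0; bus BusRdX; mem=10
  op2 P1: load  L2 → I/E/I on L2; bus BusRd; mem=10
  op3 P0: load  L0 → S/I/O on L0; bus BusRd; mem=10
  op4 P2: load  L2 → I/S/S on L2; bus BusRd; mem=10
  op5 P2: load  L0 → S/I/O on L0; bus (none); mem=10
  op6 P0: store L1 := 3 → M/I/I on L1; bus BusRdX; mem=0
  op7 P0: store L0 := 97 → M/I/I on L0; bus BusUpgr Flush; mem=57
  op8 P2: store L1 := 11 → I/I/M on L1; bus BusRdX Flush; mem=3
  op9 P0: store L0 := 41 → M/I/I on L0; bus (none); mem=57
  op10 P2: store L1 := 11 → I/I/M on L1; bus (none); mem=3
  op11 P2: store L2 := 91 → I/I/M on L2; bus BusUpgr; mem=10
  op12 P2: load  L0 → O/I/S on L0; bus BusRd; mem=57
  op13 P1: load  L2 → I/S/O on L2; bus BusRd; mem=10
  op14 P1: load  L2 → I/S/O on L2; bus (none); mem=10
  op15 P2: load  L1 → I/I/M on L1; bus (none); mem=3
  op16 P0: store L0 := 78 → M/I/I on L0; bus BusUpgr; mem=57
  op17 P1: load  L2 → I/S/O on L2; bus (none); mem=10
  op18 P2: load  L2 → I/S/O on L2; bus (none); mem=10
  op19 P0: store L2 := 76 → M/I/I on L2; bus BusRdX Flush; mem=91
  op20 P2: load  L1 → I/I/M on L1; bus (none); mem=3
  op21 P1: store L1 := 23 → I/M/I on L1; bus BusRdX Flush; mem=11
  op22 P1: load  L1 → I/M/I on L1; bus (none); mem=11
  op23 P1: store L1 := 31 → I/M/I on L1; bus (none); mem=11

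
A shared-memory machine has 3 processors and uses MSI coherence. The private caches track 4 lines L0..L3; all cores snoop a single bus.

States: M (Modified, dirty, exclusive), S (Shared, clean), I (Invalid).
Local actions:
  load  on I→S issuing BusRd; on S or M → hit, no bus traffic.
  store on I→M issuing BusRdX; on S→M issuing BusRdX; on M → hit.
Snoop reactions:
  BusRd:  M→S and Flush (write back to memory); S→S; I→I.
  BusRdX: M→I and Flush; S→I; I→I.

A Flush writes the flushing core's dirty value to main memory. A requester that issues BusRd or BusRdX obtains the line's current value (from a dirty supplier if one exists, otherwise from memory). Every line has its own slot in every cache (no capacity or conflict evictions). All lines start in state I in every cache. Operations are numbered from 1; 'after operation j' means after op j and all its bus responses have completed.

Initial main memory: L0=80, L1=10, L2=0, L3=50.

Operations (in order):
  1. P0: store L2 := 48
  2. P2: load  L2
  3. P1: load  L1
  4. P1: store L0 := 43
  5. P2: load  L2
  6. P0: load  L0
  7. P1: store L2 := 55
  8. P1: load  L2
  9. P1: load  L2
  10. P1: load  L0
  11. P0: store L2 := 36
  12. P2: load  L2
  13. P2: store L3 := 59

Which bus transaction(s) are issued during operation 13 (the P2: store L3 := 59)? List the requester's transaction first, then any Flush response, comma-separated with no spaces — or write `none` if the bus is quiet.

bus = BusRdX

step 1: P0: store L2 := 48  ⟶  MII  (L2)  txn=BusRdX  M[L2]=0
step 2: P2: load  L2  ⟶  SIS  (L2)  txn=BusRd+Flush  M[L2]=48
step 3: P1: load  L1  ⟶  ISI  (L1)  txn=BusRd  M[L1]=10
step 4: P1: store L0 := 43  ⟶  IMI  (L0)  txn=BusRdX  M[L0]=80
step 5: P2: load  L2  ⟶  SIS  (L2)  txn=∅  M[L2]=48
step 6: P0: load  L0  ⟶  SSI  (L0)  txn=BusRd+Flush  M[L0]=43
step 7: P1: store L2 := 55  ⟶  IMI  (L2)  txn=BusRdX  M[L2]=48
step 8: P1: load  L2  ⟶  IMI  (L2)  txn=∅  M[L2]=48
step 9: P1: load  L2  ⟶  IMI  (L2)  txn=∅  M[L2]=48
step 10: P1: load  L0  ⟶  SSI  (L0)  txn=∅  M[L0]=43
step 11: P0: store L2 := 36  ⟶  MII  (L2)  txn=BusRdX+Flush  M[L2]=55
step 12: P2: load  L2  ⟶  SIS  (L2)  txn=BusRd+Flush  M[L2]=36
step 13: P2: store L3 := 59  ⟶  IIM  (L3)  txn=BusRdX  M[L3]=50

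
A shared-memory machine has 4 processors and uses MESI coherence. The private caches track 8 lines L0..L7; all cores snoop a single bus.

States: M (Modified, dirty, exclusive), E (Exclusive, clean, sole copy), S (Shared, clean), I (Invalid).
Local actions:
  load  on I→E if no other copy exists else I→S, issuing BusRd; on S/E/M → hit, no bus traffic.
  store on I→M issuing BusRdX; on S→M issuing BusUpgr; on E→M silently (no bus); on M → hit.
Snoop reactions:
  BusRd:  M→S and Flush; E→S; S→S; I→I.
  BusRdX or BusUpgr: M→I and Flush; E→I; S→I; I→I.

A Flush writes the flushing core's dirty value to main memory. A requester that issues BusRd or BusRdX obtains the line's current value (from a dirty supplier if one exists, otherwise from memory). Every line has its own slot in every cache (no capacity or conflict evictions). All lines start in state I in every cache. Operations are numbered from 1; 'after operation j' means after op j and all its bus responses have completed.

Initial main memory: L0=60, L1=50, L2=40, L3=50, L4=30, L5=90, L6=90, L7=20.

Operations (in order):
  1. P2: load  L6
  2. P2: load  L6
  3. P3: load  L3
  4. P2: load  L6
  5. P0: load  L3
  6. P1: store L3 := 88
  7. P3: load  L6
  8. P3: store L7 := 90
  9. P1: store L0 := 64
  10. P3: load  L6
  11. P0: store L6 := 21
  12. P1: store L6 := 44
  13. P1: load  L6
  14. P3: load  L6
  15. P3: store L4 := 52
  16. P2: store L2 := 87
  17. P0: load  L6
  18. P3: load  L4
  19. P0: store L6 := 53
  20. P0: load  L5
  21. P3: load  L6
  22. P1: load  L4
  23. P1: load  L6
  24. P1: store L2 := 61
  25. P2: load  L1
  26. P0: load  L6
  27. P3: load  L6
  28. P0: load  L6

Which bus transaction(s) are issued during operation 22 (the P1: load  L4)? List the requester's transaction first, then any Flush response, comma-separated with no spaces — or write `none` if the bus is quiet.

  op1 P2: load  L6 → I/I/E/I on L6; bus BusRd; mem=90
  op2 P2: load  L6 → I/I/E/I on L6; bus (none); mem=90
  op3 P3: load  L3 → I/I/I/E on L3; bus BusRd; mem=50
  op4 P2: load  L6 → I/I/E/I on L6; bus (none); mem=90
  op5 P0: load  L3 → S/I/I/S on L3; bus BusRd; mem=50
  op6 P1: store L3 := 88 → I/M/I/I on L3; bus BusRdX; mem=50
  op7 P3: load  L6 → I/I/S/S on L6; bus BusRd; mem=90
  op8 P3: store L7 := 90 → I/I/I/M on L7; bus BusRdX; mem=20
  op9 P1: store L0 := 64 → I/M/I/I on L0; bus BusRdX; mem=60
  op10 P3: load  L6 → I/I/S/S on L6; bus (none); mem=90
  op11 P0: store L6 := 21 → M/I/I/I on L6; bus BusRdX; mem=90
  op12 P1: store L6 := 44 → I/M/I/I on L6; bus BusRdX Flush; mem=21
  op13 P1: load  L6 → I/M/I/I on L6; bus (none); mem=21
  op14 P3: load  L6 → I/S/I/S on L6; bus BusRd Flush; mem=44
  op15 P3: store L4 := 52 → I/I/I/M on L4; bus BusRdX; mem=30
  op16 P2: store L2 := 87 → I/I/M/I on L2; bus BusRdX; mem=40
  op17 P0: load  L6 → S/S/I/S on L6; bus BusRd; mem=44
  op18 P3: load  L4 → I/I/I/M on L4; bus (none); mem=30
  op19 P0: store L6 := 53 → M/I/I/I on L6; bus BusUpgr; mem=44
  op20 P0: load  L5 → E/I/I/I on L5; bus BusRd; mem=90
  op21 P3: load  L6 → S/I/I/S on L6; bus BusRd Flush; mem=53
  op22 P1: load  L4 → I/S/I/S on L4; bus BusRd Flush; mem=52
  op23 P1: load  L6 → S/S/I/S on L6; bus BusRd; mem=53
  op24 P1: store L2 := 61 → I/M/I/I on L2; bus BusRdX Flush; mem=87
  op25 P2: load  L1 → I/I/E/I on L1; bus BusRd; mem=50
  op26 P0: load  L6 → S/S/I/S on L6; bus (none); mem=53
  op27 P3: load  L6 → S/S/I/S on L6; bus (none); mem=53
  op28 P0: load  L6 → S/S/I/S on L6; bus (none); mem=53

bus = BusRd,Flush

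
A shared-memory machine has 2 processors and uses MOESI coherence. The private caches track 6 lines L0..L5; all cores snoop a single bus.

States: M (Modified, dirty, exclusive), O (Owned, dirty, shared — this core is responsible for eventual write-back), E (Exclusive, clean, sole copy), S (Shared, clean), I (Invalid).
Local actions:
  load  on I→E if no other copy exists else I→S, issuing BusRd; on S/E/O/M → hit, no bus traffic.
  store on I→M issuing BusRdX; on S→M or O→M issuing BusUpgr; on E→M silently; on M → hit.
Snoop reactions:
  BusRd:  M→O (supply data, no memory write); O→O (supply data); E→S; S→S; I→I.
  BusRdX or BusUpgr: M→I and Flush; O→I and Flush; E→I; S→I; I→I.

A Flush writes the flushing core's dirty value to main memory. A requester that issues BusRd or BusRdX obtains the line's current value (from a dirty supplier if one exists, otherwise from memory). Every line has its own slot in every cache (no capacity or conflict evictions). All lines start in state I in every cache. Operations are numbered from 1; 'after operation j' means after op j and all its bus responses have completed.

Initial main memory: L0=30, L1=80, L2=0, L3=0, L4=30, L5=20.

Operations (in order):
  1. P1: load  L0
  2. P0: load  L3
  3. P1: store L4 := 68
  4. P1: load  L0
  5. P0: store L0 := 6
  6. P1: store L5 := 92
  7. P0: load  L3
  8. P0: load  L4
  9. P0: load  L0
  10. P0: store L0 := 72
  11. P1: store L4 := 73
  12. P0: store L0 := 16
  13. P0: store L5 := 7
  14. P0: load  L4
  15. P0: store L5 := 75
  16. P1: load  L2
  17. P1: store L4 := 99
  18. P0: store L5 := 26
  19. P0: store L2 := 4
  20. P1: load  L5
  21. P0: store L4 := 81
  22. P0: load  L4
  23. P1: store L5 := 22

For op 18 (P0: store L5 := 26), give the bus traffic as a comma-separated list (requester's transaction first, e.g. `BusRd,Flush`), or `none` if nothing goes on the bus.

bus = none

  op1 P1: load  L0 → I/E on L0; bus BusRd; mem=30
  op2 P0: load  L3 → E/I on L3; bus BusRd; mem=0
  op3 P1: store L4 := 68 → I/M on L4; bus BusRdX; mem=30
  op4 P1: load  L0 → I/E on L0; bus (none); mem=30
  op5 P0: store L0 := 6 → M/I on L0; bus BusRdX; mem=30
  op6 P1: store L5 := 92 → I/M on L5; bus BusRdX; mem=20
  op7 P0: load  L3 → E/I on L3; bus (none); mem=0
  op8 P0: load  L4 → S/O on L4; bus BusRd; mem=30
  op9 P0: load  L0 → M/I on L0; bus (none); mem=30
  op10 P0: store L0 := 72 → M/I on L0; bus (none); mem=30
  op11 P1: store L4 := 73 → I/M on L4; bus BusUpgr; mem=30
  op12 P0: store L0 := 16 → M/I on L0; bus (none); mem=30
  op13 P0: store L5 := 7 → M/I on L5; bus BusRdX Flush; mem=92
  op14 P0: load  L4 → S/O on L4; bus BusRd; mem=30
  op15 P0: store L5 := 75 → M/I on L5; bus (none); mem=92
  op16 P1: load  L2 → I/E on L2; bus BusRd; mem=0
  op17 P1: store L4 := 99 → I/M on L4; bus BusUpgr; mem=30
  op18 P0: store L5 := 26 → M/I on L5; bus (none); mem=92
  op19 P0: store L2 := 4 → M/I on L2; bus BusRdX; mem=0
  op20 P1: load  L5 → O/S on L5; bus BusRd; mem=92
  op21 P0: store L4 := 81 → M/I on L4; bus BusRdX Flush; mem=99
  op22 P0: load  L4 → M/I on L4; bus (none); mem=99
  op23 P1: store L5 := 22 → I/M on L5; bus BusUpgr Flush; mem=26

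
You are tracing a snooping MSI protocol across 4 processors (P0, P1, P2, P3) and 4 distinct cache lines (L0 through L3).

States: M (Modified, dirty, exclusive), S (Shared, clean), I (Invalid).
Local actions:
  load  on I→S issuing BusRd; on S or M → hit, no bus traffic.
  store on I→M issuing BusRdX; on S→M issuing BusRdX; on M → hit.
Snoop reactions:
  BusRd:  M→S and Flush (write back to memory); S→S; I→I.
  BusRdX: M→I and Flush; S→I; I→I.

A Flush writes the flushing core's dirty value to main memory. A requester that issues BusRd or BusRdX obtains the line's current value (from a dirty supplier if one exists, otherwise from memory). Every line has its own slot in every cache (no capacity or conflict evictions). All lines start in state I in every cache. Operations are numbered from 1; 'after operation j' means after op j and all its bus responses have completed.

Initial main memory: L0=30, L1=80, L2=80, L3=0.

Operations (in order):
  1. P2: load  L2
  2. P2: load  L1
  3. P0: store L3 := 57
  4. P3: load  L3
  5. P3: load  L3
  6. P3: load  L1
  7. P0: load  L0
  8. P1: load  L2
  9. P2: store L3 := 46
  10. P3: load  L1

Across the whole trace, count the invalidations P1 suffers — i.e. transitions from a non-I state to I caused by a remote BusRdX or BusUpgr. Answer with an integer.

1. P2: load  L2  bus=[BusRd]  L2: P0=I P1=I P2=S P3=I  mem[L2]=80
2. P2: load  L1  bus=[BusRd]  L1: P0=I P1=I P2=S P3=I  mem[L1]=80
3. P0: store L3 := 57  bus=[BusRdX]  L3: P0=M P1=I P2=I P3=I  mem[L3]=0
4. P3: load  L3  bus=[BusRd,Flush]  L3: P0=S P1=I P2=I P3=S  mem[L3]=57
5. P3: load  L3  bus=[-]  L3: P0=S P1=I P2=I P3=S  mem[L3]=57
6. P3: load  L1  bus=[BusRd]  L1: P0=I P1=I P2=S P3=S  mem[L1]=80
7. P0: load  L0  bus=[BusRd]  L0: P0=S P1=I P2=I P3=I  mem[L0]=30
8. P1: load  L2  bus=[BusRd]  L2: P0=I P1=S P2=S P3=I  mem[L2]=80
9. P2: store L3 := 46  bus=[BusRdX]  L3: P0=I P1=I P2=M P3=I  mem[L3]=57
10. P3: load  L1  bus=[-]  L1: P0=I P1=I P2=S P3=S  mem[L1]=80

invalidations = 0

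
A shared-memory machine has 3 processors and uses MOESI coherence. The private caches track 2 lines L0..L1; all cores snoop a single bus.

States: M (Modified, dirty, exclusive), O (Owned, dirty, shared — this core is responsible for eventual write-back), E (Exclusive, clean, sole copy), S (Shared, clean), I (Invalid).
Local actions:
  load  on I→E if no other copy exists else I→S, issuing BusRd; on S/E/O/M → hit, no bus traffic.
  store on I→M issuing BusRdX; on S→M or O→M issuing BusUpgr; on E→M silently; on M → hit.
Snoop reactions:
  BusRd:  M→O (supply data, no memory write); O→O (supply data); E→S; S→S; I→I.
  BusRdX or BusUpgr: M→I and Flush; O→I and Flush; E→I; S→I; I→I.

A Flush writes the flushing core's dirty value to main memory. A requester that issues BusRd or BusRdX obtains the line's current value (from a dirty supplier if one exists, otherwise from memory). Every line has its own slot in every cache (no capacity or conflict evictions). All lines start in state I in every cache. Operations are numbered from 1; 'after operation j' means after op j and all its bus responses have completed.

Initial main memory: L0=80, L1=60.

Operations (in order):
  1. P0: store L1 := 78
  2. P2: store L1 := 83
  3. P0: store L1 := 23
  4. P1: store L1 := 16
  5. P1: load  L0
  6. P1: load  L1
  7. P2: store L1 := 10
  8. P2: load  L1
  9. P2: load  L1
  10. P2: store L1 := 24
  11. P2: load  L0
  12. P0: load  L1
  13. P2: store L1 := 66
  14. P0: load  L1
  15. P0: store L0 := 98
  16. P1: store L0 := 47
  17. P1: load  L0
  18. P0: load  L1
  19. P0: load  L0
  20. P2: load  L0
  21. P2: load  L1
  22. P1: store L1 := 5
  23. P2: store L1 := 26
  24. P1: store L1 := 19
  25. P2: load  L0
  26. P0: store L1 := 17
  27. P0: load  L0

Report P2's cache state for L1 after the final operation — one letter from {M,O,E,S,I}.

state = I

1. P0: store L1 := 78  bus=[BusRdX]  L1: P0=M P1=I P2=I  mem[L1]=60
2. P2: store L1 := 83  bus=[BusRdX,Flush]  L1: P0=I P1=I P2=M  mem[L1]=78
3. P0: store L1 := 23  bus=[BusRdX,Flush]  L1: P0=M P1=I P2=I  mem[L1]=83
4. P1: store L1 := 16  bus=[BusRdX,Flush]  L1: P0=I P1=M P2=I  mem[L1]=23
5. P1: load  L0  bus=[BusRd]  L0: P0=I P1=E P2=I  mem[L0]=80
6. P1: load  L1  bus=[-]  L1: P0=I P1=M P2=I  mem[L1]=23
7. P2: store L1 := 10  bus=[BusRdX,Flush]  L1: P0=I P1=I P2=M  mem[L1]=16
8. P2: load  L1  bus=[-]  L1: P0=I P1=I P2=M  mem[L1]=16
9. P2: load  L1  bus=[-]  L1: P0=I P1=I P2=M  mem[L1]=16
10. P2: store L1 := 24  bus=[-]  L1: P0=I P1=I P2=M  mem[L1]=16
11. P2: load  L0  bus=[BusRd]  L0: P0=I P1=S P2=S  mem[L0]=80
12. P0: load  L1  bus=[BusRd]  L1: P0=S P1=I P2=O  mem[L1]=16
13. P2: store L1 := 66  bus=[BusUpgr]  L1: P0=I P1=I P2=M  mem[L1]=16
14. P0: load  L1  bus=[BusRd]  L1: P0=S P1=I P2=O  mem[L1]=16
15. P0: store L0 := 98  bus=[BusRdX]  L0: P0=M P1=I P2=I  mem[L0]=80
16. P1: store L0 := 47  bus=[BusRdX,Flush]  L0: P0=I P1=M P2=I  mem[L0]=98
17. P1: load  L0  bus=[-]  L0: P0=I P1=M P2=I  mem[L0]=98
18. P0: load  L1  bus=[-]  L1: P0=S P1=I P2=O  mem[L1]=16
19. P0: load  L0  bus=[BusRd]  L0: P0=S P1=O P2=I  mem[L0]=98
20. P2: load  L0  bus=[BusRd]  L0: P0=S P1=O P2=S  mem[L0]=98
21. P2: load  L1  bus=[-]  L1: P0=S P1=I P2=O  mem[L1]=16
22. P1: store L1 := 5  bus=[BusRdX,Flush]  L1: P0=I P1=M P2=I  mem[L1]=66
23. P2: store L1 := 26  bus=[BusRdX,Flush]  L1: P0=I P1=I P2=M  mem[L1]=5
24. P1: store L1 := 19  bus=[BusRdX,Flush]  L1: P0=I P1=M P2=I  mem[L1]=26
25. P2: load  L0  bus=[-]  L0: P0=S P1=O P2=S  mem[L0]=98
26. P0: store L1 := 17  bus=[BusRdX,Flush]  L1: P0=M P1=I P2=I  mem[L1]=19
27. P0: load  L0  bus=[-]  L0: P0=S P1=O P2=S  mem[L0]=98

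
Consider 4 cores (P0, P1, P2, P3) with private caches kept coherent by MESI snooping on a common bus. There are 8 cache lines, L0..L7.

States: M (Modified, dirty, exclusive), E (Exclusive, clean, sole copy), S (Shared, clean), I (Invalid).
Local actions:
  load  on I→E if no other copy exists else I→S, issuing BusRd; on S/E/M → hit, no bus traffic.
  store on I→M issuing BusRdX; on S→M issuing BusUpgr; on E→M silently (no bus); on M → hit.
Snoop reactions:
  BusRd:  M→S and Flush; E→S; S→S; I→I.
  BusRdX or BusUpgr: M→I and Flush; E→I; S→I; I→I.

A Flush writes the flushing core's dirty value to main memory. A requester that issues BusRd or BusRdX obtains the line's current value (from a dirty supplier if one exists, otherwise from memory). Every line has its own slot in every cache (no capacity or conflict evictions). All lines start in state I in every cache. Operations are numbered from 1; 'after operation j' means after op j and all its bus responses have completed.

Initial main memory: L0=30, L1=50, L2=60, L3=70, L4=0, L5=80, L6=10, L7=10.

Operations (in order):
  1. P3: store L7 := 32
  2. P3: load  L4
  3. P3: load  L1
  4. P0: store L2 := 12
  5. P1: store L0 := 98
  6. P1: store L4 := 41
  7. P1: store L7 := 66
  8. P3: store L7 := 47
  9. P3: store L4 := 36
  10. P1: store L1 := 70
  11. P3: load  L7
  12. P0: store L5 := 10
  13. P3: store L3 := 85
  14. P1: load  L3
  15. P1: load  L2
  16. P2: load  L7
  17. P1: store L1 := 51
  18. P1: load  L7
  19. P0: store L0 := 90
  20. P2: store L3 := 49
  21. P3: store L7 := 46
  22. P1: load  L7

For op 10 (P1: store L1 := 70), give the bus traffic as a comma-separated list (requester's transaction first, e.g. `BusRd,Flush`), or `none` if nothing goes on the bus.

1. P3: store L7 := 32  bus=[BusRdX]  L7: P0=I P1=I P2=I P3=M  mem[L7]=10
2. P3: load  L4  bus=[BusRd]  L4: P0=I P1=I P2=I P3=E  mem[L4]=0
3. P3: load  L1  bus=[BusRd]  L1: P0=I P1=I P2=I P3=E  mem[L1]=50
4. P0: store L2 := 12  bus=[BusRdX]  L2: P0=M P1=I P2=I P3=I  mem[L2]=60
5. P1: store L0 := 98  bus=[BusRdX]  L0: P0=I P1=M P2=I P3=I  mem[L0]=30
6. P1: store L4 := 41  bus=[BusRdX]  L4: P0=I P1=M P2=I P3=I  mem[L4]=0
7. P1: store L7 := 66  bus=[BusRdX,Flush]  L7: P0=I P1=M P2=I P3=I  mem[L7]=32
8. P3: store L7 := 47  bus=[BusRdX,Flush]  L7: P0=I P1=I P2=I P3=M  mem[L7]=66
9. P3: store L4 := 36  bus=[BusRdX,Flush]  L4: P0=I P1=I P2=I P3=M  mem[L4]=41
10. P1: store L1 := 70  bus=[BusRdX]  L1: P0=I P1=M P2=I P3=I  mem[L1]=50
11. P3: load  L7  bus=[-]  L7: P0=I P1=I P2=I P3=M  mem[L7]=66
12. P0: store L5 := 10  bus=[BusRdX]  L5: P0=M P1=I P2=I P3=I  mem[L5]=80
13. P3: store L3 := 85  bus=[BusRdX]  L3: P0=I P1=I P2=I P3=M  mem[L3]=70
14. P1: load  L3  bus=[BusRd,Flush]  L3: P0=I P1=S P2=I P3=S  mem[L3]=85
15. P1: load  L2  bus=[BusRd,Flush]  L2: P0=S P1=S P2=I P3=I  mem[L2]=12
16. P2: load  L7  bus=[BusRd,Flush]  L7: P0=I P1=I P2=S P3=S  mem[L7]=47
17. P1: store L1 := 51  bus=[-]  L1: P0=I P1=M P2=I P3=I  mem[L1]=50
18. P1: load  L7  bus=[BusRd]  L7: P0=I P1=S P2=S P3=S  mem[L7]=47
19. P0: store L0 := 90  bus=[BusRdX,Flush]  L0: P0=M P1=I P2=I P3=I  mem[L0]=98
20. P2: store L3 := 49  bus=[BusRdX]  L3: P0=I P1=I P2=M P3=I  mem[L3]=85
21. P3: store L7 := 46  bus=[BusUpgr]  L7: P0=I P1=I P2=I P3=M  mem[L7]=47
22. P1: load  L7  bus=[BusRd,Flush]  L7: P0=I P1=S P2=I P3=S  mem[L7]=46

bus = BusRdX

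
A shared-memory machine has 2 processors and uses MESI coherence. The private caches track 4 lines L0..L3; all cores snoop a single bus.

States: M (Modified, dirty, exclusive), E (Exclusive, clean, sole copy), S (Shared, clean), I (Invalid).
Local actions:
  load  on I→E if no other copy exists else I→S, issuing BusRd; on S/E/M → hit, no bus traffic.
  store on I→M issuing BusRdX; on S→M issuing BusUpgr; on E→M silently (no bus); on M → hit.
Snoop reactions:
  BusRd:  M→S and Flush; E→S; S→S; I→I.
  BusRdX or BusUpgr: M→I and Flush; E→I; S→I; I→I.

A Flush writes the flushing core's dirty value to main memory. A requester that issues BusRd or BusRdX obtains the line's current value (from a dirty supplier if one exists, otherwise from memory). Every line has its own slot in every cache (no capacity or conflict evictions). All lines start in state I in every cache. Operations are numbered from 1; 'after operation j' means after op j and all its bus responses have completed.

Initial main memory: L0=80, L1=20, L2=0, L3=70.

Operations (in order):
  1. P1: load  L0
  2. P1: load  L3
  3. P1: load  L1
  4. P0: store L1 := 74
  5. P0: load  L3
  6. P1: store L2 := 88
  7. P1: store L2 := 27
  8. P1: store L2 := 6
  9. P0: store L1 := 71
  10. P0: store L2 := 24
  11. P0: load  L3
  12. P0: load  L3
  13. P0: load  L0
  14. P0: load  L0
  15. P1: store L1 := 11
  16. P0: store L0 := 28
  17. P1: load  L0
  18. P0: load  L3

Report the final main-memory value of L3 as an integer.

memory[L3] = 70

step 1: P1: load  L0  ⟶  IE  (L0)  txn=BusRd  M[L0]=80
step 2: P1: load  L3  ⟶  IE  (L3)  txn=BusRd  M[L3]=70
step 3: P1: load  L1  ⟶  IE  (L1)  txn=BusRd  M[L1]=20
step 4: P0: store L1 := 74  ⟶  MI  (L1)  txn=BusRdX  M[L1]=20
step 5: P0: load  L3  ⟶  SS  (L3)  txn=BusRd  M[L3]=70
step 6: P1: store L2 := 88  ⟶  IM  (L2)  txn=BusRdX  M[L2]=0
step 7: P1: store L2 := 27  ⟶  IM  (L2)  txn=∅  M[L2]=0
step 8: P1: store L2 := 6  ⟶  IM  (L2)  txn=∅  M[L2]=0
step 9: P0: store L1 := 71  ⟶  MI  (L1)  txn=∅  M[L1]=20
step 10: P0: store L2 := 24  ⟶  MI  (L2)  txn=BusRdX+Flush  M[L2]=6
step 11: P0: load  L3  ⟶  SS  (L3)  txn=∅  M[L3]=70
step 12: P0: load  L3  ⟶  SS  (L3)  txn=∅  M[L3]=70
step 13: P0: load  L0  ⟶  SS  (L0)  txn=BusRd  M[L0]=80
step 14: P0: load  L0  ⟶  SS  (L0)  txn=∅  M[L0]=80
step 15: P1: store L1 := 11  ⟶  IM  (L1)  txn=BusRdX+Flush  M[L1]=71
step 16: P0: store L0 := 28  ⟶  MI  (L0)  txn=BusUpgr  M[L0]=80
step 17: P1: load  L0  ⟶  SS  (L0)  txn=BusRd+Flush  M[L0]=28
step 18: P0: load  L3  ⟶  SS  (L3)  txn=∅  M[L3]=70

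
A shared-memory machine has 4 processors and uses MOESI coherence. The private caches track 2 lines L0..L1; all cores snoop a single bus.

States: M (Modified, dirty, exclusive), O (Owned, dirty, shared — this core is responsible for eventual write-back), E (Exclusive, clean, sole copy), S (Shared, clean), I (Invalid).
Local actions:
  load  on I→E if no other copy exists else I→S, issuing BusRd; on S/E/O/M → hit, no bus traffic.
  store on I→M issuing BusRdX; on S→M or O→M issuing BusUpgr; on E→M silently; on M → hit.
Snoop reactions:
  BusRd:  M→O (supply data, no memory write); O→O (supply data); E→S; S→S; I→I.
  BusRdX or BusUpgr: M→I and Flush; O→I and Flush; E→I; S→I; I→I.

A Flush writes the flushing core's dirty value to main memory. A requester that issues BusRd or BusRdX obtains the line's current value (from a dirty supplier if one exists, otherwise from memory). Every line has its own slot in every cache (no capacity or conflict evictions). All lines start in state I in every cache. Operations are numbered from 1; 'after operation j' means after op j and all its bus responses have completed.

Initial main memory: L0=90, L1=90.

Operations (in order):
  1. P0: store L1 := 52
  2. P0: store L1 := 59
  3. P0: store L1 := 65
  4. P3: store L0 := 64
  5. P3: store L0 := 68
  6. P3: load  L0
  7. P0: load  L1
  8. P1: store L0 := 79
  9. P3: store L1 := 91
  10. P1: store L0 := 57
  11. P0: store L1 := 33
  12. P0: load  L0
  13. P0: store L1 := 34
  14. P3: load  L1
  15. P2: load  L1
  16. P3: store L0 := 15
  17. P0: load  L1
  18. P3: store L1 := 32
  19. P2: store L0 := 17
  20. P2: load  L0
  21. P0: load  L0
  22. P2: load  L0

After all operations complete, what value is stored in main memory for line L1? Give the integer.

memory[L1] = 34

  op1 P0: store L1 := 52 → M/I/I/I on L1; bus BusRdX; mem=90
  op2 P0: store L1 := 59 → M/I/I/I on L1; bus (none); mem=90
  op3 P0: store L1 := 65 → M/I/I/I on L1; bus (none); mem=90
  op4 P3: store L0 := 64 → I/I/I/M on L0; bus BusRdX; mem=90
  op5 P3: store L0 := 68 → I/I/I/M on L0; bus (none); mem=90
  op6 P3: load  L0 → I/I/I/M on L0; bus (none); mem=90
  op7 P0: load  L1 → M/I/I/I on L1; bus (none); mem=90
  op8 P1: store L0 := 79 → I/M/I/I on L0; bus BusRdX Flush; mem=68
  op9 P3: store L1 := 91 → I/I/I/M on L1; bus BusRdX Flush; mem=65
  op10 P1: store L0 := 57 → I/M/I/I on L0; bus (none); mem=68
  op11 P0: store L1 := 33 → M/I/I/I on L1; bus BusRdX Flush; mem=91
  op12 P0: load  L0 → S/O/I/I on L0; bus BusRd; mem=68
  op13 P0: store L1 := 34 → M/I/I/I on L1; bus (none); mem=91
  op14 P3: load  L1 → O/I/I/S on L1; bus BusRd; mem=91
  op15 P2: load  L1 → O/I/S/S on L1; bus BusRd; mem=91
  op16 P3: store L0 := 15 → I/I/I/M on L0; bus BusRdX Flush; mem=57
  op17 P0: load  L1 → O/I/S/S on L1; bus (none); mem=91
  op18 P3: store L1 := 32 → I/I/I/M on L1; bus BusUpgr Flush; mem=34
  op19 P2: store L0 := 17 → I/I/M/I on L0; bus BusRdX Flush; mem=15
  op20 P2: load  L0 → I/I/M/I on L0; bus (none); mem=15
  op21 P0: load  L0 → S/I/O/I on L0; bus BusRd; mem=15
  op22 P2: load  L0 → S/I/O/I on L0; bus (none); mem=15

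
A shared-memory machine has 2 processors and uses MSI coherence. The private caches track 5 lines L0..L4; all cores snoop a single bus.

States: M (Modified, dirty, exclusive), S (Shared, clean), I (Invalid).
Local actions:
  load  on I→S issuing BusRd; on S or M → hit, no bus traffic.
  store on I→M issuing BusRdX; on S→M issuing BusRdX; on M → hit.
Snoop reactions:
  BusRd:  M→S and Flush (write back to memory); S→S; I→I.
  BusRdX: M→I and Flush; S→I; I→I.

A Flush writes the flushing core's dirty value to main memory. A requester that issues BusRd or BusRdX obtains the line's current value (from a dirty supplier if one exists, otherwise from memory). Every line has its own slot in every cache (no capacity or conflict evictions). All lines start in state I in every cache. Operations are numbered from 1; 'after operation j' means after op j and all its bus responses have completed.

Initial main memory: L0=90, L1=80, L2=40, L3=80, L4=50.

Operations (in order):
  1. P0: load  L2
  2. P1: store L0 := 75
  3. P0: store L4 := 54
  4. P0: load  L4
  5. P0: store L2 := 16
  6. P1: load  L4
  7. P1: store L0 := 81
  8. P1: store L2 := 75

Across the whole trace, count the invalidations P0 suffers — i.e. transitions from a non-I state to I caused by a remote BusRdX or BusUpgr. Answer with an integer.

  op1 P0: load  L2 → S/I on L2; bus BusRd; mem=40
  op2 P1: store L0 := 75 → I/M on L0; bus BusRdX; mem=90
  op3 P0: store L4 := 54 → M/I on L4; bus BusRdX; mem=50
  op4 P0: load  L4 → M/I on L4; bus (none); mem=50
  op5 P0: store L2 := 16 → M/I on L2; bus BusRdX; mem=40
  op6 P1: load  L4 → S/S on L4; bus BusRd Flush; mem=54
  op7 P1: store L0 := 81 → I/M on L0; bus (none); mem=90
  op8 P1: store L2 := 75 → I/M on L2; bus BusRdX Flush; mem=16

invalidations = 1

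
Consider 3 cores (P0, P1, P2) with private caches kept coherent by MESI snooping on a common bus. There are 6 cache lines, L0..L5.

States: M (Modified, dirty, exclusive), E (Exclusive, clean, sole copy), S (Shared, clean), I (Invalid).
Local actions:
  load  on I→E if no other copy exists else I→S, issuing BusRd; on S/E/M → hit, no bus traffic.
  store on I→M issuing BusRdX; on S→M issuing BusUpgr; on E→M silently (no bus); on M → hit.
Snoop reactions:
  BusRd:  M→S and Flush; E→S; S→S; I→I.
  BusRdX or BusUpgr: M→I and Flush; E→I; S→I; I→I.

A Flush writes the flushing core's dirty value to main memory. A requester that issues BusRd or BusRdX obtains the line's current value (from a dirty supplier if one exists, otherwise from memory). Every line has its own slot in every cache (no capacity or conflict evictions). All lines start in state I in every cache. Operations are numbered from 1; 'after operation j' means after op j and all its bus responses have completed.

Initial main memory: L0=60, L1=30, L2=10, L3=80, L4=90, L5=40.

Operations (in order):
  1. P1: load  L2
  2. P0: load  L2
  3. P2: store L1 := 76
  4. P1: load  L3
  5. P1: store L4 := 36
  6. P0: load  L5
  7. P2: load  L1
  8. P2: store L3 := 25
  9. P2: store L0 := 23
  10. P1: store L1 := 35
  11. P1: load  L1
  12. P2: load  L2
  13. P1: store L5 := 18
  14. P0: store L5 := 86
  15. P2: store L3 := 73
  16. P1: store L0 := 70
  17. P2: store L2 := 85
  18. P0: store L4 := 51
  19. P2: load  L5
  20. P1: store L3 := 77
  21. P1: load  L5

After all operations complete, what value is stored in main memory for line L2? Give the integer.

  op1 P1: load  L2 → I/E/I on L2; bus BusRd; mem=10
  op2 P0: load  L2 → S/S/I on L2; bus BusRd; mem=10
  op3 P2: store L1 := 76 → I/I/M on L1; bus BusRdX; mem=30
  op4 P1: load  L3 → I/E/I on L3; bus BusRd; mem=80
  op5 P1: store L4 := 36 → I/M/I on L4; bus BusRdX; mem=90
  op6 P0: load  L5 → E/I/I on L5; bus BusRd; mem=40
  op7 P2: load  L1 → I/I/M on L1; bus (none); mem=30
  op8 P2: store L3 := 25 → I/I/M on L3; bus BusRdX; mem=80
  op9 P2: store L0 := 23 → I/I/M on L0; bus BusRdX; mem=60
  op10 P1: store L1 := 35 → I/M/I on L1; bus BusRdX Flush; mem=76
  op11 P1: load  L1 → I/M/I on L1; bus (none); mem=76
  op12 P2: load  L2 → S/S/S on L2; bus BusRd; mem=10
  op13 P1: store L5 := 18 → I/M/I on L5; bus BusRdX; mem=40
  op14 P0: store L5 := 86 → M/I/I on L5; bus BusRdX Flush; mem=18
  op15 P2: store L3 := 73 → I/I/M on L3; bus (none); mem=80
  op16 P1: store L0 := 70 → I/M/I on L0; bus BusRdX Flush; mem=23
  op17 P2: store L2 := 85 → I/I/M on L2; bus BusUpgr; mem=10
  op18 P0: store L4 := 51 → M/I/I on L4; bus BusRdX Flush; mem=36
  op19 P2: load  L5 → S/I/S on L5; bus BusRd Flush; mem=86
  op20 P1: store L3 := 77 → I/M/I on L3; bus BusRdX Flush; mem=73
  op21 P1: load  L5 → S/S/S on L5; bus BusRd; mem=86

memory[L2] = 10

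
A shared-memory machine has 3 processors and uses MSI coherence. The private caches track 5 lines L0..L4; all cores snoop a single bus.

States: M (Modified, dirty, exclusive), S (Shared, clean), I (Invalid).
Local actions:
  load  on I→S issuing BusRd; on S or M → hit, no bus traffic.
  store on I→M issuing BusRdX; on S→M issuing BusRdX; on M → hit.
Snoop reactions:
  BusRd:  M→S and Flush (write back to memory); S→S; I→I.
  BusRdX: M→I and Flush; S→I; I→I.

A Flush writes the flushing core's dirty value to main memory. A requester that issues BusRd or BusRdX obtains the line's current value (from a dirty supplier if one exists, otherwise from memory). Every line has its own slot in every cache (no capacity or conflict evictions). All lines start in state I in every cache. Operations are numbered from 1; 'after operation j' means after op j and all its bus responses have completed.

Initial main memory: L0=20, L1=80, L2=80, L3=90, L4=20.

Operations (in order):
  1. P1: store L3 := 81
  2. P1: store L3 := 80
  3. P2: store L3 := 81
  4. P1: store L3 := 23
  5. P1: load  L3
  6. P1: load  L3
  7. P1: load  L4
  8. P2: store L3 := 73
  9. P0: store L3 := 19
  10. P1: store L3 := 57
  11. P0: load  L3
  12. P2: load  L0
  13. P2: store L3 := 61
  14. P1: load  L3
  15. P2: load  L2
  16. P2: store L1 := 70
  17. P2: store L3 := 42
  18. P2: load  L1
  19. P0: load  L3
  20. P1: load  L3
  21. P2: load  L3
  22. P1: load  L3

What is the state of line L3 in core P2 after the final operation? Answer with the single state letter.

1. P1: store L3 := 81  bus=[BusRdX]  L3: P0=I P1=M P2=I  mem[L3]=90
2. P1: store L3 := 80  bus=[-]  L3: P0=I P1=M P2=I  mem[L3]=90
3. P2: store L3 := 81  bus=[BusRdX,Flush]  L3: P0=I P1=I P2=M  mem[L3]=80
4. P1: store L3 := 23  bus=[BusRdX,Flush]  L3: P0=I P1=M P2=I  mem[L3]=81
5. P1: load  L3  bus=[-]  L3: P0=I P1=M P2=I  mem[L3]=81
6. P1: load  L3  bus=[-]  L3: P0=I P1=M P2=I  mem[L3]=81
7. P1: load  L4  bus=[BusRd]  L4: P0=I P1=S P2=I  mem[L4]=20
8. P2: store L3 := 73  bus=[BusRdX,Flush]  L3: P0=I P1=I P2=M  mem[L3]=23
9. P0: store L3 := 19  bus=[BusRdX,Flush]  L3: P0=M P1=I P2=I  mem[L3]=73
10. P1: store L3 := 57  bus=[BusRdX,Flush]  L3: P0=I P1=M P2=I  mem[L3]=19
11. P0: load  L3  bus=[BusRd,Flush]  L3: P0=S P1=S P2=I  mem[L3]=57
12. P2: load  L0  bus=[BusRd]  L0: P0=I P1=I P2=S  mem[L0]=20
13. P2: store L3 := 61  bus=[BusRdX]  L3: P0=I P1=I P2=M  mem[L3]=57
14. P1: load  L3  bus=[BusRd,Flush]  L3: P0=I P1=S P2=S  mem[L3]=61
15. P2: load  L2  bus=[BusRd]  L2: P0=I P1=I P2=S  mem[L2]=80
16. P2: store L1 := 70  bus=[BusRdX]  L1: P0=I P1=I P2=M  mem[L1]=80
17. P2: store L3 := 42  bus=[BusRdX]  L3: P0=I P1=I P2=M  mem[L3]=61
18. P2: load  L1  bus=[-]  L1: P0=I P1=I P2=M  mem[L1]=80
19. P0: load  L3  bus=[BusRd,Flush]  L3: P0=S P1=I P2=S  mem[L3]=42
20. P1: load  L3  bus=[BusRd]  L3: P0=S P1=S P2=S  mem[L3]=42
21. P2: load  L3  bus=[-]  L3: P0=S P1=S P2=S  mem[L3]=42
22. P1: load  L3  bus=[-]  L3: P0=S P1=S P2=S  mem[L3]=42

state = S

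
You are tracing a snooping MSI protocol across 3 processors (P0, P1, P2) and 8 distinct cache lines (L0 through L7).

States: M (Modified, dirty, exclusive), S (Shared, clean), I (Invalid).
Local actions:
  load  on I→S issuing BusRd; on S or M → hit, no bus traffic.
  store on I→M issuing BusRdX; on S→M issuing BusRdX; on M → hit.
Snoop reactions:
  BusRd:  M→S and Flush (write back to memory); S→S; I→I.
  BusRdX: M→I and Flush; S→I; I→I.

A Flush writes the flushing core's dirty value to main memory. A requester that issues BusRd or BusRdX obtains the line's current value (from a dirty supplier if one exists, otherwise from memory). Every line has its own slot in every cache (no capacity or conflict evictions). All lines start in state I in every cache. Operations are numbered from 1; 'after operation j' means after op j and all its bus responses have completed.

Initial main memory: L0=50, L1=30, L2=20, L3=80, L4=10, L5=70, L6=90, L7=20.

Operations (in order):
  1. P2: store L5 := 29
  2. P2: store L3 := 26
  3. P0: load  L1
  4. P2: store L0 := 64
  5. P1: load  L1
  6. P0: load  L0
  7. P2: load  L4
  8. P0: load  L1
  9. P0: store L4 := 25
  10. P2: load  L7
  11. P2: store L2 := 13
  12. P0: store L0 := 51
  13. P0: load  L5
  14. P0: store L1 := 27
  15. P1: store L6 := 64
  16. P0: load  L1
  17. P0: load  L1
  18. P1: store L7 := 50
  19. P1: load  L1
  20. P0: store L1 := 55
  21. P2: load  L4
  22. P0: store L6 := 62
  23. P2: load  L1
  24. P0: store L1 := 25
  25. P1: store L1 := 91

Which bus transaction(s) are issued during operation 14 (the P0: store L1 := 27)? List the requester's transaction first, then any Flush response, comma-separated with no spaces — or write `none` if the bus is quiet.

  op1 P2: store L5 := 29 → I/I/M on L5; bus BusRdX; mem=70
  op2 P2: store L3 := 26 → I/I/M on L3; bus BusRdX; mem=80
  op3 P0: load  L1 → S/I/I on L1; bus BusRd; mem=30
  op4 P2: store L0 := 64 → I/I/M on L0; bus BusRdX; mem=50
  op5 P1: load  L1 → S/S/I on L1; bus BusRd; mem=30
  op6 P0: load  L0 → S/I/S on L0; bus BusRd Flush; mem=64
  op7 P2: load  L4 → I/I/S on L4; bus BusRd; mem=10
  op8 P0: load  L1 → S/S/I on L1; bus (none); mem=30
  op9 P0: store L4 := 25 → M/I/I on L4; bus BusRdX; mem=10
  op10 P2: load  L7 → I/I/S on L7; bus BusRd; mem=20
  op11 P2: store L2 := 13 → I/I/M on L2; bus BusRdX; mem=20
  op12 P0: store L0 := 51 → M/I/I on L0; bus BusRdX; mem=64
  op13 P0: load  L5 → S/I/S on L5; bus BusRd Flush; mem=29
  op14 P0: store L1 := 27 → M/I/I on L1; bus BusRdX; mem=30
  op15 P1: store L6 := 64 → I/M/I on L6; bus BusRdX; mem=90
  op16 P0: load  L1 → M/I/I on L1; bus (none); mem=30
  op17 P0: load  L1 → M/I/I on L1; bus (none); mem=30
  op18 P1: store L7 := 50 → I/M/I on L7; bus BusRdX; mem=20
  op19 P1: load  L1 → S/S/I on L1; bus BusRd Flush; mem=27
  op20 P0: store L1 := 55 → M/I/I on L1; bus BusRdX; mem=27
  op21 P2: load  L4 → S/I/S on L4; bus BusRd Flush; mem=25
  op22 P0: store L6 := 62 → M/I/I on L6; bus BusRdX Flush; mem=64
  op23 P2: load  L1 → S/I/S on L1; bus BusRd Flush; mem=55
  op24 P0: store L1 := 25 → M/I/I on L1; bus BusRdX; mem=55
  op25 P1: store L1 := 91 → I/M/I on L1; bus BusRdX Flush; mem=25

bus = BusRdX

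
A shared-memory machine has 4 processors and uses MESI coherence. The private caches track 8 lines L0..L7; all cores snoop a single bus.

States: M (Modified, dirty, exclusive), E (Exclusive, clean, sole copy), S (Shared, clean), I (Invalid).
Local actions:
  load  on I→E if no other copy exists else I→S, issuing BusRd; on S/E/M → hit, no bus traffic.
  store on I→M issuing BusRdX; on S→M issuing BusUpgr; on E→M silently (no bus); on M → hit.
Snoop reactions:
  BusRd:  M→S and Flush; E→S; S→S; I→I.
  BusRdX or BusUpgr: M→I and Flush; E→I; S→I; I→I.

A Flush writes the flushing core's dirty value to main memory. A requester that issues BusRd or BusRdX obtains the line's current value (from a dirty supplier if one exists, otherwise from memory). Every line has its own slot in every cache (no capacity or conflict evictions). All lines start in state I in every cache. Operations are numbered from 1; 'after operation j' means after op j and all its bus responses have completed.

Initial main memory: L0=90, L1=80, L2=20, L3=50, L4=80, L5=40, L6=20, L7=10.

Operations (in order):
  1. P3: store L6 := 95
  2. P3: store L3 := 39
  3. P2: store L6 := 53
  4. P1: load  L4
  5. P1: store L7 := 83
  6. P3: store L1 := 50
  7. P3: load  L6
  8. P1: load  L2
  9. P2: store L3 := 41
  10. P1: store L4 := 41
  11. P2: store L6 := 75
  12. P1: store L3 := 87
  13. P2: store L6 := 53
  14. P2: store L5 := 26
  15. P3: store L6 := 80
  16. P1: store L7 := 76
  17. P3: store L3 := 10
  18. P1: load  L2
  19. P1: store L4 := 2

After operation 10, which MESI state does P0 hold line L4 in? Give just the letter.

1. P3: store L6 := 95  bus=[BusRdX]  L6: P0=I P1=I P2=I P3=M  mem[L6]=20
2. P3: store L3 := 39  bus=[BusRdX]  L3: P0=I P1=I P2=I P3=M  mem[L3]=50
3. P2: store L6 := 53  bus=[BusRdX,Flush]  L6: P0=I P1=I P2=M P3=I  mem[L6]=95
4. P1: load  L4  bus=[BusRd]  L4: P0=I P1=E P2=I P3=I  mem[L4]=80
5. P1: store L7 := 83  bus=[BusRdX]  L7: P0=I P1=M P2=I P3=I  mem[L7]=10
6. P3: store L1 := 50  bus=[BusRdX]  L1: P0=I P1=I P2=I P3=M  mem[L1]=80
7. P3: load  L6  bus=[BusRd,Flush]  L6: P0=I P1=I P2=S P3=S  mem[L6]=53
8. P1: load  L2  bus=[BusRd]  L2: P0=I P1=E P2=I P3=I  mem[L2]=20
9. P2: store L3 := 41  bus=[BusRdX,Flush]  L3: P0=I P1=I P2=M P3=I  mem[L3]=39
10. P1: store L4 := 41  bus=[-]  L4: P0=I P1=M P2=I P3=I  mem[L4]=80
11. P2: store L6 := 75  bus=[BusUpgr]  L6: P0=I P1=I P2=M P3=I  mem[L6]=53
12. P1: store L3 := 87  bus=[BusRdX,Flush]  L3: P0=I P1=M P2=I P3=I  mem[L3]=41
13. P2: store L6 := 53  bus=[-]  L6: P0=I P1=I P2=M P3=I  mem[L6]=53
14. P2: store L5 := 26  bus=[BusRdX]  L5: P0=I P1=I P2=M P3=I  mem[L5]=40
15. P3: store L6 := 80  bus=[BusRdX,Flush]  L6: P0=I P1=I P2=I P3=M  mem[L6]=53
16. P1: store L7 := 76  bus=[-]  L7: P0=I P1=M P2=I P3=I  mem[L7]=10
17. P3: store L3 := 10  bus=[BusRdX,Flush]  L3: P0=I P1=I P2=I P3=M  mem[L3]=87
18. P1: load  L2  bus=[-]  L2: P0=I P1=E P2=I P3=I  mem[L2]=20
19. P1: store L4 := 2  bus=[-]  L4: P0=I P1=M P2=I P3=I  mem[L4]=80

state = I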